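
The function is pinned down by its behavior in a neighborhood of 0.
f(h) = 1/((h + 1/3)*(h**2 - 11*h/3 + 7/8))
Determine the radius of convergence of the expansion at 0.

The radius of convergence is 11/6 - (1/12)*sqrt(358).

Denominator factor (h + 1/3): pole of order 1 at -1/3, modulus 1/3.
Denominator factor (h**2 - 11*h/3 + 7/8): discriminant 179/18, real irrational roots 11/6 + (1/12)*sqrt(358) and 11/6 - (1/12)*sqrt(358); poles of order 1, moduli 11/6 + (1/12)*sqrt(358) and 11/6 - (1/12)*sqrt(358).
The radius of convergence is the smallest modulus among the singular points: 11/6 - (1/12)*sqrt(358).


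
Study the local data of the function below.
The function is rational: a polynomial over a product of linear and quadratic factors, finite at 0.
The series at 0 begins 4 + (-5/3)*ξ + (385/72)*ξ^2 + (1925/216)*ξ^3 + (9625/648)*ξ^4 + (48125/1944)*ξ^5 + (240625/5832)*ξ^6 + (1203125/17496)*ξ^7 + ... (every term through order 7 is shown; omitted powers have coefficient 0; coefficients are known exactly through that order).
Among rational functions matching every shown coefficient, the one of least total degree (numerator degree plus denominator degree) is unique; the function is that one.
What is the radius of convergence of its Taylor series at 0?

No rational of total degree below 3 reproduces all 8 coefficients; solving the [2/1] Pade equations on them gives f(ξ) = (-39*ξ**2/8 + 5*ξ - 12/5)/(ξ - 3/5), whose expansion matches every shown term.
Denominator factor (ξ - 3/5): pole of order 1 at 3/5, modulus 3/5.
The radius of convergence is the smallest modulus among the singular points: 3/5.

The radius of convergence is 3/5.


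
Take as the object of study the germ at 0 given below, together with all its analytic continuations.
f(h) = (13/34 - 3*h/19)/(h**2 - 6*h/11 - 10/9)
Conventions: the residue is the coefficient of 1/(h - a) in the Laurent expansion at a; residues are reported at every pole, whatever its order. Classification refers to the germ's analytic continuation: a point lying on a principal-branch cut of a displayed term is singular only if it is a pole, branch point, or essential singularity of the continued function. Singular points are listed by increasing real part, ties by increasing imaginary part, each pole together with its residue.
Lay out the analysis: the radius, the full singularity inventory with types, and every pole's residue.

Radius of convergence at 0: -3/11 + (1/33)*sqrt(1291).
At 3/11 - (1/33)*sqrt(1291): a pole of order 1; residue -3/38 - (7233/1667972)*sqrt(1291).
At 3/11 + (1/33)*sqrt(1291): a pole of order 1; residue -3/38 + (7233/1667972)*sqrt(1291).

Denominator factor (h**2 - 6*h/11 - 10/9): discriminant 5164/1089, real irrational roots 3/11 + (1/33)*sqrt(1291) and 3/11 - (1/33)*sqrt(1291); poles of order 1, moduli 3/11 + (1/33)*sqrt(1291) and -3/11 + (1/33)*sqrt(1291).
The radius of convergence is the smallest modulus among the singular points: -3/11 + (1/33)*sqrt(1291).
The factor h**2 - 6*h/11 - 10/9 splits as (h - a)(h - a') with a = 3/11 - (1/33)*sqrt(1291), a' = 3/11 + (1/33)*sqrt(1291). At the order-1 pole a set g(h) = (h - a)*f(h) = [13/34 - 3*h/19] / (h - a').
Simple pole: residue = g(a) at a = 3/11 - (1/33)*sqrt(1291), which is -3/38 - (7233/1667972)*sqrt(1291).
The factor h**2 - 6*h/11 - 10/9 splits as (h - a)(h - a') with a = 3/11 + (1/33)*sqrt(1291), a' = 3/11 - (1/33)*sqrt(1291). At the order-1 pole a set g(h) = (h - a)*f(h) = [13/34 - 3*h/19] / (h - a').
Simple pole: residue = g(a) at a = 3/11 + (1/33)*sqrt(1291), which is -3/38 + (7233/1667972)*sqrt(1291).
List the singular points by increasing real part (a conjugate pair: the negative imaginary part first).


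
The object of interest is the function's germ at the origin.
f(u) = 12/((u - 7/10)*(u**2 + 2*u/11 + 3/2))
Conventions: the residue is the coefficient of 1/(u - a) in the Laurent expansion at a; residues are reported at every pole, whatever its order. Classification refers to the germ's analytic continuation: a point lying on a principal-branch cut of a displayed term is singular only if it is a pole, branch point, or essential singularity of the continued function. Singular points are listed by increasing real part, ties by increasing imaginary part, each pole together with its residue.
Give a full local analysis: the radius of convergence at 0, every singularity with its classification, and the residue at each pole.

Radius of convergence at 0: 7/10.
At (-1/11) - ((19/22)*sqrt(2))*i: a pole of order 1; residue (-6600/2329) - ((57420/44251)*sqrt(2))*i.
At (-1/11) + ((19/22)*sqrt(2))*i: a pole of order 1; residue (-6600/2329) + ((57420/44251)*sqrt(2))*i.
At 7/10: a pole of order 1; residue 13200/2329.

Denominator factor (u - 7/10): pole of order 1 at 7/10, modulus 7/10.
Denominator factor (u**2 + 2*u/11 + 3/2): discriminant -722/121, complex-conjugate roots (-1/11) + ((19/22)*sqrt(2))*i and (-1/11) - ((19/22)*sqrt(2))*i; poles of order 1, moduli (1/2)*sqrt(6) and (1/2)*sqrt(6).
The radius of convergence is the smallest modulus among the singular points: 7/10.
The factor u**2 + 2*u/11 + 3/2 splits as (u - a)(u - a') with a = (-1/11) - ((19/22)*sqrt(2))*i, a' = (-1/11) + ((19/22)*sqrt(2))*i. At the order-1 pole a set g(u) = (u - a)*f(u) = [12/(u - 7/10)] / (u - a').
Simple pole: residue = g(a) at a = (-1/11) - ((19/22)*sqrt(2))*i, which is (-6600/2329) - ((57420/44251)*sqrt(2))*i.
The factor u**2 + 2*u/11 + 3/2 splits as (u - a)(u - a') with a = (-1/11) + ((19/22)*sqrt(2))*i, a' = (-1/11) - ((19/22)*sqrt(2))*i. At the order-1 pole a set g(u) = (u - a)*f(u) = [12/(u - 7/10)] / (u - a').
Simple pole: residue = g(a) at a = (-1/11) + ((19/22)*sqrt(2))*i, which is (-6600/2329) + ((57420/44251)*sqrt(2))*i.
At the order-1 pole 7/10 set g(u) = (u - (7/10))*f(u) = 12/(u**2 + 2*u/11 + 3/2).
Simple pole: residue = g(a) at a = 7/10, which is 13200/2329.
List the singular points by increasing real part (a conjugate pair: the negative imaginary part first).


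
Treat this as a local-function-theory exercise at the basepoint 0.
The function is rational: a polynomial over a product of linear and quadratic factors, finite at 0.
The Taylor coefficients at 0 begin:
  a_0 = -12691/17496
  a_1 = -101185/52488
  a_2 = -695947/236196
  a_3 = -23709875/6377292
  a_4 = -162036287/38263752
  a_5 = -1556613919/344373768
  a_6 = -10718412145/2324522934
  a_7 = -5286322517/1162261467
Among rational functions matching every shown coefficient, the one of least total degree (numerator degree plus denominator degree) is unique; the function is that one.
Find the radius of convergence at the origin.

The radius of convergence is 9/7.

No rational of total degree below 5 reproduces all 8 coefficients; solving the [2/3] Pade equations on them gives f(β) = (-β**2/2 + β/2 + 37/24)/(β - 9/7)**3, whose expansion matches every shown term.
Denominator factor (β - 9/7)^3: pole of order 3 at 9/7, modulus 9/7.
The radius of convergence is the smallest modulus among the singular points: 9/7.


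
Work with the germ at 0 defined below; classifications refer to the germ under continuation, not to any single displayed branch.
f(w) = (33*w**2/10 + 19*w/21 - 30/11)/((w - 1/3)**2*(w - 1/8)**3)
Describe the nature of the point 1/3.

The point is a pole of order 2.

The denominator factor w - 1/3 vanishes at 1/3 and appears to the power 2; the numerator there equals -14269/6930, nonzero, and no other factor vanishes.
Hence a pole whose order is the multiplicity, 2.


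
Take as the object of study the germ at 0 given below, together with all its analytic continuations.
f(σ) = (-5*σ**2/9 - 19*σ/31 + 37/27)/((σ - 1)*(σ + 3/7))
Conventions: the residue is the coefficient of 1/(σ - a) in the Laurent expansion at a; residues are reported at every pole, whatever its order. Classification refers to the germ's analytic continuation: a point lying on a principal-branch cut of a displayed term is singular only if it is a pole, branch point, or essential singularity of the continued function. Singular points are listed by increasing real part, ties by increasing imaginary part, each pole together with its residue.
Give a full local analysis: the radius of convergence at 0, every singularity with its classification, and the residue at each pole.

Denominator factor (σ - 1): pole of order 1 at 1, modulus 1.
Denominator factor (σ + 3/7): pole of order 1 at -3/7, modulus 3/7.
The radius of convergence is the smallest modulus among the singular points: 3/7.
At the order-1 pole -3/7 set g(σ) = (σ - (-3/7))*f(σ) = (-5*σ**2/9 - 19*σ/31 + 37/27)/(σ - 1).
Simple pole: residue = g(a) at a = -3/7, which is -62791/58590.
At the order-1 pole 1 set g(σ) = (σ - (1))*f(σ) = (-5*σ**2/9 - 19*σ/31 + 37/27)/(σ + 3/7).
Simple pole: residue = g(a) at a = 1, which is 1183/8370.
List the singular points by increasing real part (a conjugate pair: the negative imaginary part first).

Radius of convergence at 0: 3/7.
At -3/7: a pole of order 1; residue -62791/58590.
At 1: a pole of order 1; residue 1183/8370.


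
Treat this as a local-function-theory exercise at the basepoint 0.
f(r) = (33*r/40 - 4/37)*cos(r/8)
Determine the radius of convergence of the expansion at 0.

The factor cos(r/8) is entire and contributes no finite singular point.
The polynomial part has no poles.
No finite singular points: the Taylor series at 0 converges everywhere.

The radius of convergence is infinite.


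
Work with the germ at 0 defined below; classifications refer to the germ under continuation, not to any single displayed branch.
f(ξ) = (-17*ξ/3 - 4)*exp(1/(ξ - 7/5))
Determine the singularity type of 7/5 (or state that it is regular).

The point is an essential singularity.

The exponent 1/(ξ - (7/5)) has a pole at 7/5, so exp(1/(ξ - (7/5))) takes every nonzero value near it: an essential singularity (not a pole of any order).


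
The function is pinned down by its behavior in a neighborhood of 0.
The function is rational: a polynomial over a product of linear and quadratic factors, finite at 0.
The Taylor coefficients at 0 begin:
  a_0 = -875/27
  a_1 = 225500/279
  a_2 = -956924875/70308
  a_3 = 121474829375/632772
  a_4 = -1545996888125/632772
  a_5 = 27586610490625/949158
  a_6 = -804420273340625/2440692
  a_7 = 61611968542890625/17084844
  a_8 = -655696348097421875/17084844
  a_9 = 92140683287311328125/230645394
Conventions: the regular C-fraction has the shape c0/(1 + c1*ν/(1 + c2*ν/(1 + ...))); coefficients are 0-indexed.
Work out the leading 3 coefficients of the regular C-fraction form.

Taylor coefficients (read off): a_0 = -875/27, a_1 = 225500/279, a_2 = -956924875/70308.
c0 = a_0 = -875/27. Peel one level at a time: if S = 1 + c*ν/S' with S'(0) = 1, then c is the ν-coefficient of S and S' = c*ν/(S - 1).
S_1 = c0/f = 1 + (5412/217)*ν + (114159559/565068)*ν^2 + ...; c1 = 5412/217.
S_2 = c1*ν/(S_1 - 1) = 1 + (-114159559/14092848)*ν + ...; c2 = -114159559/14092848.

The regular C-fraction coefficients are [-875/27, 5412/217, -114159559/14092848].


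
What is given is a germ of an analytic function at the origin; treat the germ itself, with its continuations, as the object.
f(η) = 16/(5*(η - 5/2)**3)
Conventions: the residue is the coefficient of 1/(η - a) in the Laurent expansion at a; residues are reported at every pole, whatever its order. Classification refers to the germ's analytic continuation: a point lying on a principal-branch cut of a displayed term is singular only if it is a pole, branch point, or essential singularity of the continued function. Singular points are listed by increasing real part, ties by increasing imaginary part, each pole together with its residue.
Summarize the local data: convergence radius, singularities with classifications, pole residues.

Denominator factor (η - 5/2)^3: pole of order 3 at 5/2, modulus 5/2.
The radius of convergence is the smallest modulus among the singular points: 5/2.
At the order-3 pole 5/2 set g(η) = (η - (5/2))^3*f(η) = 16/5.
Order-3 pole: residue = g''(a)/2; g''(5/2) = 0, so the residue is 0.

Radius of convergence at 0: 5/2.
At 5/2: a pole of order 3; residue 0.


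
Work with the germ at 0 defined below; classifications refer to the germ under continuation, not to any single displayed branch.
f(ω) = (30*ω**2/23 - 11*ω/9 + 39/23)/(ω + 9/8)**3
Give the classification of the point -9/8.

The point is a pole of order 3.

The denominator factor ω + 9/8 vanishes at -9/8 and appears to the power 3; the numerator there equals 3475/736, nonzero, and no other factor vanishes.
Hence a pole whose order is the multiplicity, 3.


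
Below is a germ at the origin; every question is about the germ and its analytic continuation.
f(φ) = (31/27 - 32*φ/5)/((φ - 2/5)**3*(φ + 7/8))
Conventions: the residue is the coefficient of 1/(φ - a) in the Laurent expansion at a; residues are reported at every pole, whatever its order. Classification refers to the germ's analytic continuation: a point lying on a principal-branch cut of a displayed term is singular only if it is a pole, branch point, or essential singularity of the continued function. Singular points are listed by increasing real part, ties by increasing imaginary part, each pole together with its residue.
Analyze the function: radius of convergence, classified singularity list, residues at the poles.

Denominator factor (φ - 2/5)^3: pole of order 3 at 2/5, modulus 2/5.
Denominator factor (φ + 7/8): pole of order 1 at -7/8, modulus 7/8.
The radius of convergence is the smallest modulus among the singular points: 2/5.
At the order-1 pole -7/8 set g(φ) = (φ - (-7/8))*f(φ) = (31/27 - 32*φ/5)/(φ - 2/5)**3.
Simple pole: residue = g(a) at a = -7/8, which is -11660800/3581577.
At the order-3 pole 2/5 set g(φ) = (φ - (2/5))^3*f(φ) = (31/27 - 32*φ/5)/(φ + 7/8).
Order-3 pole: residue = g''(a)/2; g''(2/5) = 23321600/3581577, so the residue is 11660800/3581577.
List the singular points by increasing real part (a conjugate pair: the negative imaginary part first).

Radius of convergence at 0: 2/5.
At -7/8: a pole of order 1; residue -11660800/3581577.
At 2/5: a pole of order 3; residue 11660800/3581577.


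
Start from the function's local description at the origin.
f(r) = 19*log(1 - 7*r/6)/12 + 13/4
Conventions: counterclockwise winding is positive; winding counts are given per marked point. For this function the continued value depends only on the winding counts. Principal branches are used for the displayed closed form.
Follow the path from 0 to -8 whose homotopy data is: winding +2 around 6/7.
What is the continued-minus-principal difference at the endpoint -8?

The rational part is single-valued and drops out of the difference; each branch term changes only by its own monodromy.
(19/12)*log(1 - r/(6/7)): each positive loop around 6/7 adds 2*pi*i to the log, so winding +2 contributes (19/12)*(2)*2*pi*i = (19/3)*pi*i.
Summing the contributions at r = -8 gives (19/3)*pi*i.

Continued minus principal equals (19/3)*pi*i.


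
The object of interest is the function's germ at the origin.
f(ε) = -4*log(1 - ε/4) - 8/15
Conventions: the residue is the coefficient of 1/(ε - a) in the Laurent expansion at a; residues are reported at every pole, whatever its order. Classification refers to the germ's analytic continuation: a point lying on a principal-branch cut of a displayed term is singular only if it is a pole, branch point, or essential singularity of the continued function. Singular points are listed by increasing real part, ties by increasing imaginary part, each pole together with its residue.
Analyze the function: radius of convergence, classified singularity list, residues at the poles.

Radius of convergence at 0: 4.
At 4: a logarithmic branch point.

Branch term (-4)*log(1 - ε/(4)): its argument vanishes at ε = 4, a logarithmic branch point, modulus 4.
The radius of convergence is the smallest modulus among the singular points: 4.


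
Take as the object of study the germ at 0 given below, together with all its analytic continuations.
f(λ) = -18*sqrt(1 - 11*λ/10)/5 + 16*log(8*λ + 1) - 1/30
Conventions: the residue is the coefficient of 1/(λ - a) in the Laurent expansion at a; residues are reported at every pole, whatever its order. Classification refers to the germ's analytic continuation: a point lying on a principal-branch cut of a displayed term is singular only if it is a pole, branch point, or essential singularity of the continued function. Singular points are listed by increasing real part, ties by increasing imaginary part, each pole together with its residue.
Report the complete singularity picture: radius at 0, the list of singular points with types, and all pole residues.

Radius of convergence at 0: 1/8.
At -1/8: a logarithmic branch point.
At 10/11: an algebraic (square-root) branch point.

Branch term (-18/5)*sqrt(1 - λ/(10/11)): its argument vanishes at λ = 10/11, a square-root branch point, modulus 10/11.
Branch term (16)*log(1 - λ/(-1/8)): its argument vanishes at λ = -1/8, a logarithmic branch point, modulus 1/8.
The radius of convergence is the smallest modulus among the singular points: 1/8.
List the singular points by increasing real part (a conjugate pair: the negative imaginary part first).


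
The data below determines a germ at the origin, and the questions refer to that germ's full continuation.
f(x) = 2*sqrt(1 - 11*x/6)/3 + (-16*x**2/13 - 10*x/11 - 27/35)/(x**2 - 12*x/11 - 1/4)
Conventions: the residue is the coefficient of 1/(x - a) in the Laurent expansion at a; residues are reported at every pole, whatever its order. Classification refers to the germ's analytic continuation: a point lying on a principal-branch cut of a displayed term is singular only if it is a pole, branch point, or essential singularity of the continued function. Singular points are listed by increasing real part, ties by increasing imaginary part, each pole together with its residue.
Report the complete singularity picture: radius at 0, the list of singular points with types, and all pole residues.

Radius of convergence at 0: -6/11 + (1/22)*sqrt(265).
At 6/11 - (1/22)*sqrt(265): a pole of order 1; residue -161/143 + (127031/1326325)*sqrt(265).
At 6/11: an algebraic (square-root) branch point.
At 6/11 + (1/22)*sqrt(265): a pole of order 1; residue -161/143 - (127031/1326325)*sqrt(265).

Denominator factor (x**2 - 12*x/11 - 1/4): discriminant 265/121, real irrational roots 6/11 + (1/22)*sqrt(265) and 6/11 - (1/22)*sqrt(265); poles of order 1, moduli 6/11 + (1/22)*sqrt(265) and -6/11 + (1/22)*sqrt(265).
Branch term (2/3)*sqrt(1 - x/(6/11)): its argument vanishes at x = 6/11, a square-root branch point, modulus 6/11.
The radius of convergence is the smallest modulus among the singular points: -6/11 + (1/22)*sqrt(265).
The branch term is analytic at 6/11 - (1/22)*sqrt(265) and contributes nothing to the residue; only the rational part matters.
The factor x**2 - 12*x/11 - 1/4 splits as (x - a)(x - a') with a = 6/11 - (1/22)*sqrt(265), a' = 6/11 + (1/22)*sqrt(265). At the order-1 pole a set g(x) = (x - a)*(rational part) = [-16*x**2/13 - 10*x/11 - 27/35] / (x - a').
Simple pole: residue = g(a) at a = 6/11 - (1/22)*sqrt(265), which is -161/143 + (127031/1326325)*sqrt(265).
The branch term is analytic at 6/11 + (1/22)*sqrt(265) and contributes nothing to the residue; only the rational part matters.
The factor x**2 - 12*x/11 - 1/4 splits as (x - a)(x - a') with a = 6/11 + (1/22)*sqrt(265), a' = 6/11 - (1/22)*sqrt(265). At the order-1 pole a set g(x) = (x - a)*(rational part) = [-16*x**2/13 - 10*x/11 - 27/35] / (x - a').
Simple pole: residue = g(a) at a = 6/11 + (1/22)*sqrt(265), which is -161/143 - (127031/1326325)*sqrt(265).
List the singular points by increasing real part (a conjugate pair: the negative imaginary part first).


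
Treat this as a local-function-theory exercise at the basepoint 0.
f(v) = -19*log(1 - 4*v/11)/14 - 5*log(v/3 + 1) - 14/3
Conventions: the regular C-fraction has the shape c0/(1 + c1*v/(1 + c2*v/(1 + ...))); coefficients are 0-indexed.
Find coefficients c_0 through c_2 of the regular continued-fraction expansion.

Taylor coefficients (expand at 0): a_0 = -14/3, a_1 = -271/231, a_2 = 5603/15246.
c0 = a_0 = -14/3. Peel one level at a time: if S = 1 + c*v/S' with S'(0) = 1, then c is the v-coefficient of S and S' = c*v/(S - 1).
S_1 = c0/f = 1 + (-271/1078)*v + (247435/1743126)*v^2 + ...; c1 = -271/1078.
S_2 = c1*v/(S_1 - 1) = 1 + (247435/438207)*v + ...; c2 = 247435/438207.

The regular C-fraction coefficients are [-14/3, -271/1078, 247435/438207].


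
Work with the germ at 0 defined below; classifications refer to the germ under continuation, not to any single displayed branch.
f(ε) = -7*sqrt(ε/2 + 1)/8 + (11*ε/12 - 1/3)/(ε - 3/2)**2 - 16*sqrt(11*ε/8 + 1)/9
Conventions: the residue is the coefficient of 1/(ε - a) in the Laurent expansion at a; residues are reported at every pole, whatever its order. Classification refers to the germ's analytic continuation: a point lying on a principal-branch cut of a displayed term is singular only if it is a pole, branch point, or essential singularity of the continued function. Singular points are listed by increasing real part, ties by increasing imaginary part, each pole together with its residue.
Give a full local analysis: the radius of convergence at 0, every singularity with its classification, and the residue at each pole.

Denominator factor (ε - 3/2)^2: pole of order 2 at 3/2, modulus 3/2.
Branch term (-7/8)*sqrt(1 - ε/(-2)): its argument vanishes at ε = -2, a square-root branch point, modulus 2.
Branch term (-16/9)*sqrt(1 - ε/(-8/11)): its argument vanishes at ε = -8/11, a square-root branch point, modulus 8/11.
The radius of convergence is the smallest modulus among the singular points: 8/11.
The branch terms are analytic at 3/2 and contribute nothing to the residue; only the rational part matters.
At the order-2 pole 3/2 set g(ε) = (ε - (3/2))^2*(rational part) = 11*ε/12 - 1/3.
Order-2 pole: residue = g'(a); g'(3/2) = 11/12, so the residue is 11/12.
List the singular points by increasing real part (a conjugate pair: the negative imaginary part first).

Radius of convergence at 0: 8/11.
At -2: an algebraic (square-root) branch point.
At -8/11: an algebraic (square-root) branch point.
At 3/2: a pole of order 2; residue 11/12.


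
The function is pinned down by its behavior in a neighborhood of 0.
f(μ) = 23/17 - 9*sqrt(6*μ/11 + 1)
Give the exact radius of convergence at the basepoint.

Branch term (-9)*sqrt(1 - μ/(-11/6)): its argument vanishes at μ = -11/6, a square-root branch point, modulus 11/6.
The radius of convergence is the smallest modulus among the singular points: 11/6.

The radius of convergence is 11/6.


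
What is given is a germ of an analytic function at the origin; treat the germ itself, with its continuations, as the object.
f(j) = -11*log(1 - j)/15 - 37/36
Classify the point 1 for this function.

The point is a logarithmic branch point.

The term (-11/15)*log(1 - j/(1)) has argument 1 - 1/(1) = 0 at 1: a logarithmic (infinitely-sheeted) branch point; the remaining terms are analytic or single-valued there.


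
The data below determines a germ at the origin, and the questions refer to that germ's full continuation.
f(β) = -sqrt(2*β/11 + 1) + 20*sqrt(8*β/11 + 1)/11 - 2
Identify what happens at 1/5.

The point is a regular point.

There is no denominator, hence no pole anywhere.
Branch term sqrt(1 - β/(-11/2)): argument at 1/5 is 57/55, nonzero, so 1/5 is not its branch point (a point on a principal cut is still regular for the continued germ).
Branch term sqrt(1 - β/(-11/8)): argument at 1/5 is 63/55, nonzero, so 1/5 is not its branch point (a point on a principal cut is still regular for the continued germ).
So the germ continues analytically to 1/5.


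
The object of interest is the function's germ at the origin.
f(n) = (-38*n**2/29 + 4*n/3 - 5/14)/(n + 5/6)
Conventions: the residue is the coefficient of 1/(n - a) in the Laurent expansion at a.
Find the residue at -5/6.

The residue is -4345/1827.

At the order-1 pole -5/6 set g(n) = (n - (-5/6))*f(n) = -38*n**2/29 + 4*n/3 - 5/14.
Simple pole: residue = g(a) at a = -5/6, which is -4345/1827.


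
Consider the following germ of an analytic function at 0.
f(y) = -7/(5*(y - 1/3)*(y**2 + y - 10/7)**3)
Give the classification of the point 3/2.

The point is a regular point.

Denominator factors: y**2 + y - 10/7 = 65/28 at y = 3/2; y - 1/3 = 7/6 at y = 3/2 — none vanishes.
So the germ continues analytically to 3/2.


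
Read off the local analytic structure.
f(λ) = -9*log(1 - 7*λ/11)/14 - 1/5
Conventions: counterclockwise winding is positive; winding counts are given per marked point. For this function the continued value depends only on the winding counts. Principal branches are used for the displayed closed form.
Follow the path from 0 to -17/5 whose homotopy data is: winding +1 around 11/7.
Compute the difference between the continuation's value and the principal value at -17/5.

The rational part is single-valued and drops out of the difference; each branch term changes only by its own monodromy.
(-9/14)*log(1 - λ/(11/7)): each positive loop around 11/7 adds 2*pi*i to the log, so winding +1 contributes (-9/14)*(1)*2*pi*i = -(9/7)*pi*i.
Summing the contributions at λ = -17/5 gives -(9/7)*pi*i.

Continued minus principal equals -(9/7)*pi*i.


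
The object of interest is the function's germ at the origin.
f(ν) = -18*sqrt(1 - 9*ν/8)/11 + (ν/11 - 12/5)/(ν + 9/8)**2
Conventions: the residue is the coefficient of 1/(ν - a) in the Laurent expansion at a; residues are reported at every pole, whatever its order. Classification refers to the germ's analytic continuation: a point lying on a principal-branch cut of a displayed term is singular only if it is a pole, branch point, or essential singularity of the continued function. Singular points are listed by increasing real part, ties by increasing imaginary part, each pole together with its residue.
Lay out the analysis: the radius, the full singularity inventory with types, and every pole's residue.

Radius of convergence at 0: 8/9.
At -9/8: a pole of order 2; residue 1/11.
At 8/9: an algebraic (square-root) branch point.

Denominator factor (ν + 9/8)^2: pole of order 2 at -9/8, modulus 9/8.
Branch term (-18/11)*sqrt(1 - ν/(8/9)): its argument vanishes at ν = 8/9, a square-root branch point, modulus 8/9.
The radius of convergence is the smallest modulus among the singular points: 8/9.
The branch term is analytic at -9/8 and contributes nothing to the residue; only the rational part matters.
At the order-2 pole -9/8 set g(ν) = (ν - (-9/8))^2*(rational part) = ν/11 - 12/5.
Order-2 pole: residue = g'(a); g'(-9/8) = 1/11, so the residue is 1/11.
List the singular points by increasing real part (a conjugate pair: the negative imaginary part first).


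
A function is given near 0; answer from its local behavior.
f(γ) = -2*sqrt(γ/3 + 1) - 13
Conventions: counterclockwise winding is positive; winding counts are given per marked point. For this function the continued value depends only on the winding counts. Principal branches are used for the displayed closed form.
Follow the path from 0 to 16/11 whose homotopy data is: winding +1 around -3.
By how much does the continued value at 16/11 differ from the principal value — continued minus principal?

Continued minus principal equals (28/33)*sqrt(33).

The rational part is single-valued and drops out of the difference; each branch term changes only by its own monodromy.
(-2)*sqrt(1 - γ/(-3)): winding +1 is odd, the square root flips sign, contributing -2*(-2)*sqrt(1 - (16/11)/(-3)) = -2*(-2)*sqrt(49/33) = (28/33)*sqrt(33).
Summing the contributions at γ = 16/11 gives (28/33)*sqrt(33).


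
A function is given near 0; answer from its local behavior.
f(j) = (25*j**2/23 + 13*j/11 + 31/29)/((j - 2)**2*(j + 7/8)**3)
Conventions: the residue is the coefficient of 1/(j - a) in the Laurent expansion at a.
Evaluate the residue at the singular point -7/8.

The residue is 223696384/2053193417.

At the order-3 pole -7/8 set g(j) = (j - (-7/8))^3*f(j) = (25*j**2/23 + 13*j/11 + 31/29)/(j - 2)**2.
Order-3 pole: residue = g''(a)/2; g''(-7/8) = 447392768/2053193417, so the residue is 223696384/2053193417.


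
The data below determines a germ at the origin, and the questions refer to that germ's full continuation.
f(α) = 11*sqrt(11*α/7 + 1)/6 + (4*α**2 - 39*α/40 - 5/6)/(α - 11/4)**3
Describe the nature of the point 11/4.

The denominator factor α - 11/4 vanishes at 11/4 and appears to the power 3; the numerator there equals 12833/480, nonzero, and no other factor vanishes.
The branch terms are analytic at this point.
Hence a pole whose order is the multiplicity, 3.

The point is a pole of order 3.


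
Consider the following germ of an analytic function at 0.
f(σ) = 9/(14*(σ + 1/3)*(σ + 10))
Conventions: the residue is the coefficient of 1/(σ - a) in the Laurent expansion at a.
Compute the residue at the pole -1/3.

At the order-1 pole -1/3 set g(σ) = (σ - (-1/3))*f(σ) = 9/(14*(σ + 10)).
Simple pole: residue = g(a) at a = -1/3, which is 27/406.

The residue is 27/406.


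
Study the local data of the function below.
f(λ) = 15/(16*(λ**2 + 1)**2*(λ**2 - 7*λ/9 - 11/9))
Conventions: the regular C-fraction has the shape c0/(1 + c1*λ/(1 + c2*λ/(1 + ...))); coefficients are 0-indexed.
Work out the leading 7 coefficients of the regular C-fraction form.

The regular C-fraction coefficients are [-135/176, 7/11, -13/7, 71/91, -2009/923, 11388/2911, 9301/251412].

Taylor coefficients (expand at 0): a_0 = -135/176, a_1 = 945/1936, a_2 = 6345/10648, a_3 = 4725/234256, a_4 = -2353185/1288408, a_5 = 33412365/28344976, a_6 = 256825755/311794736.
c0 = a_0 = -135/176. Peel one level at a time: if S = 1 + c*λ/S' with S'(0) = 1, then c is the λ-coefficient of S and S' = c*λ/(S - 1).
S_1 = c0/f = 1 + (7/11)*λ + (13/11)*λ^2 + ...; c1 = 7/11.
S_2 = c1*λ/(S_1 - 1) = 1 + (-13/7)*λ + (71/49)*λ^2 + ...; c2 = -13/7.
S_3 = c2*λ/(S_2 - 1) = 1 + (71/91)*λ + (287/169)*λ^2 + ...; c3 = 71/91.
S_4 = c3*λ/(S_3 - 1) = 1 + (-2009/923)*λ + (42924/5041)*λ^2 + ...; c4 = -2009/923.
S_5 = c4*λ/(S_4 - 1) = 1 + (11388/2911)*λ + (-1703/11767)*λ^2 + ...; c5 = 11388/2911.
S_6 = c5*λ/(S_5 - 1) = 1 + (9301/251412)*λ + ...; c6 = 9301/251412.


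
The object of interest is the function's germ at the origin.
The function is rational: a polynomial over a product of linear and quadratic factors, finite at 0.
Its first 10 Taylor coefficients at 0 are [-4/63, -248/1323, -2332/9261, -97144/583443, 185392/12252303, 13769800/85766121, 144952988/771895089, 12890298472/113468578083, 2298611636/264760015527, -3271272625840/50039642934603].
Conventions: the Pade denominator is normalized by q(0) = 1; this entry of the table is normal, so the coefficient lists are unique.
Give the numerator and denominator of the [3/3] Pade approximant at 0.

Taylor coefficients needed (read off): a_0 = -4/63, a_1 = -248/1323, a_2 = -2332/9261, a_3 = -97144/583443, a_4 = 185392/12252303, a_5 = 13769800/85766121, a_6 = 144952988/771895089.
Write the denominator as Q(ζ) = 1 + q1*ζ + q2*ζ^2 + q3*ζ^3. Requiring Q*f - P = O(ζ^7) with deg P <= 3 kills the coefficients of ζ^4..ζ^6 in Q*f:
  ζ^4: a_4 + q1*a_3 + q2*a_2 + q3*a_1 = 0, i.e. 185392/12252303 + (-97144/583443)*q1 + (-2332/9261)*q2 + (-248/1323)*q3 = 0.
  ζ^5: a_5 + q1*a_4 + q2*a_3 + q3*a_2 = 0, i.e. 13769800/85766121 + (185392/12252303)*q1 + (-97144/583443)*q2 + (-2332/9261)*q3 = 0.
  ζ^6: a_6 + q1*a_5 + q2*a_4 + q3*a_3 = 0, i.e. 144952988/771895089 + (13769800/85766121)*q1 + (185392/12252303)*q2 + (-97144/583443)*q3 = 0.
Solving this linear system: q1 = -4668538795/5336797578, q2 = 22403575897/56036374569, q3 = 1996543398/6226263841.
The numerator is Q*f truncated at degree 3: P0 = a_0 = -4/63; P1 = a_1 + q1*a_0 = -117330378/889466263; P2 = a_2 + q1*a_1 + q2*a_0 = -100698788/889466263; P3 = a_3 + q1*a_2 + q2*a_1 + q3*a_0 = -332435330/8005196367.

The Pade approximant has numerator coefficients [-4/63, -117330378/889466263, -100698788/889466263, -332435330/8005196367]; denominator coefficients [1, -4668538795/5336797578, 22403575897/56036374569, 1996543398/6226263841].


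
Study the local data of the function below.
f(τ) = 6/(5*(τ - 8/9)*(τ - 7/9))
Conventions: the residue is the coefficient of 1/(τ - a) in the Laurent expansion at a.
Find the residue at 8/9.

The residue is 54/5.

At the order-1 pole 8/9 set g(τ) = (τ - (8/9))*f(τ) = 6/(5*(τ - 7/9)).
Simple pole: residue = g(a) at a = 8/9, which is 54/5.


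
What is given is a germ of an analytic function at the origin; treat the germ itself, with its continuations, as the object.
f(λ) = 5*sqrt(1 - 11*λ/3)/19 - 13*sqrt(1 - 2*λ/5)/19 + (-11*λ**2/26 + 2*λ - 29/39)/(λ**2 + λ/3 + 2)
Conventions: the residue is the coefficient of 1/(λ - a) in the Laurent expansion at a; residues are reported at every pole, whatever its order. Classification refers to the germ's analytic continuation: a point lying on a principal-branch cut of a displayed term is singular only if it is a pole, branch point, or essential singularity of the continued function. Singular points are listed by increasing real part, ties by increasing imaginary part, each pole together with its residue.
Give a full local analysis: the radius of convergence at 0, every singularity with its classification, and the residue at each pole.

Radius of convergence at 0: 3/11.
At (-1/6) - ((1/6)*sqrt(71))*i: a pole of order 1; residue (167/156) - ((119/11076)*sqrt(71))*i.
At (-1/6) + ((1/6)*sqrt(71))*i: a pole of order 1; residue (167/156) + ((119/11076)*sqrt(71))*i.
At 3/11: an algebraic (square-root) branch point.
At 5/2: an algebraic (square-root) branch point.

Denominator factor (λ**2 + λ/3 + 2): discriminant -71/9, complex-conjugate roots (-1/6) + ((1/6)*sqrt(71))*i and (-1/6) - ((1/6)*sqrt(71))*i; poles of order 1, moduli sqrt(2) and sqrt(2).
Branch term (-13/19)*sqrt(1 - λ/(5/2)): its argument vanishes at λ = 5/2, a square-root branch point, modulus 5/2.
Branch term (5/19)*sqrt(1 - λ/(3/11)): its argument vanishes at λ = 3/11, a square-root branch point, modulus 3/11.
The radius of convergence is the smallest modulus among the singular points: 3/11.
The branch terms are analytic at (-1/6) - ((1/6)*sqrt(71))*i and contribute nothing to the residue; only the rational part matters.
The factor λ**2 + λ/3 + 2 splits as (λ - a)(λ - a') with a = (-1/6) - ((1/6)*sqrt(71))*i, a' = (-1/6) + ((1/6)*sqrt(71))*i. At the order-1 pole a set g(λ) = (λ - a)*(rational part) = [-11*λ**2/26 + 2*λ - 29/39] / (λ - a').
Simple pole: residue = g(a) at a = (-1/6) - ((1/6)*sqrt(71))*i, which is (167/156) - ((119/11076)*sqrt(71))*i.
The branch terms are analytic at (-1/6) + ((1/6)*sqrt(71))*i and contribute nothing to the residue; only the rational part matters.
The factor λ**2 + λ/3 + 2 splits as (λ - a)(λ - a') with a = (-1/6) + ((1/6)*sqrt(71))*i, a' = (-1/6) - ((1/6)*sqrt(71))*i. At the order-1 pole a set g(λ) = (λ - a)*(rational part) = [-11*λ**2/26 + 2*λ - 29/39] / (λ - a').
Simple pole: residue = g(a) at a = (-1/6) + ((1/6)*sqrt(71))*i, which is (167/156) + ((119/11076)*sqrt(71))*i.
List the singular points by increasing real part (a conjugate pair: the negative imaginary part first).


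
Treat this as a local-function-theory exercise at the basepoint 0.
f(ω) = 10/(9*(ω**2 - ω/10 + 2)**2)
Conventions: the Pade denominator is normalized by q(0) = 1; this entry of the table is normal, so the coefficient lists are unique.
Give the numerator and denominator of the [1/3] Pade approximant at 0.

The Pade approximant has numerator coefficients [5/18, 25/18]; denominator coefficients [1, 49/10, 201/400, 397/80].

Taylor coefficients needed (expand at 0): a_0 = 5/18, a_1 = 1/36, a_2 = -397/1440, a_3 = -299/7200, a_4 = 23521/115200.
Write the denominator as Q(ω) = 1 + q1*ω + q2*ω^2 + q3*ω^3. Requiring Q*f - P = O(ω^5) with deg P <= 1 kills the coefficients of ω^2..ω^4 in Q*f:
  ω^2: a_2 + q1*a_1 + q2*a_0 = 0, i.e. -397/1440 + (1/36)*q1 + (5/18)*q2 = 0.
  ω^3: a_3 + q1*a_2 + q2*a_1 + q3*a_0 = 0, i.e. -299/7200 + (-397/1440)*q1 + (1/36)*q2 + (5/18)*q3 = 0.
  ω^4: a_4 + q1*a_3 + q2*a_2 + q3*a_1 = 0, i.e. 23521/115200 + (-299/7200)*q1 + (-397/1440)*q2 + (1/36)*q3 = 0.
Solving this linear system: q1 = 49/10, q2 = 201/400, q3 = 397/80.
The numerator is Q*f truncated at degree 1: P0 = a_0 = 5/18; P1 = a_1 + q1*a_0 = 25/18.


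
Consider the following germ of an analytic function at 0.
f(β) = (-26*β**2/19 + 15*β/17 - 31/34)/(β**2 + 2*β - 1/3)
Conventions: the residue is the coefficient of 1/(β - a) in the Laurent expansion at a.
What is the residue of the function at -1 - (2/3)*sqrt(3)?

The residue is 1169/646 + (9665/7752)*sqrt(3).

The factor β**2 + 2*β - 1/3 splits as (β - a)(β - a') with a = -1 - (2/3)*sqrt(3), a' = -1 + (2/3)*sqrt(3). At the order-1 pole a set g(β) = (β - a)*f(β) = [-26*β**2/19 + 15*β/17 - 31/34] / (β - a').
Simple pole: residue = g(a) at a = -1 - (2/3)*sqrt(3), which is 1169/646 + (9665/7752)*sqrt(3).


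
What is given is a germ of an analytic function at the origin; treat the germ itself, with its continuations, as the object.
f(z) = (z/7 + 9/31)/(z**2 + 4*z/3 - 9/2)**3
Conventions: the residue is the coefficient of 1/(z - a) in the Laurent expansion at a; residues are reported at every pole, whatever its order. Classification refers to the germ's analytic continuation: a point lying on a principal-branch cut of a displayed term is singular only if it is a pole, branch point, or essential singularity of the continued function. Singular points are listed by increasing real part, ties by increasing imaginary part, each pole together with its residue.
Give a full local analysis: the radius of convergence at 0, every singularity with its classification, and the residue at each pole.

Radius of convergence at 0: -2/3 + (1/6)*sqrt(178).
At -2/3 - (1/6)*sqrt(178): a pole of order 3; residue -(30861/611913092)*sqrt(178).
At -2/3 + (1/6)*sqrt(178): a pole of order 3; residue (30861/611913092)*sqrt(178).

Denominator factor (z**2 + 4*z/3 - 9/2)^3: discriminant 178/9, real irrational roots -2/3 + (1/6)*sqrt(178) and -2/3 - (1/6)*sqrt(178); poles of order 3, moduli -2/3 + (1/6)*sqrt(178) and 2/3 + (1/6)*sqrt(178).
The radius of convergence is the smallest modulus among the singular points: -2/3 + (1/6)*sqrt(178).
The factor z**2 + 4*z/3 - 9/2 splits as (z - a)(z - a') with a = -2/3 - (1/6)*sqrt(178), a' = -2/3 + (1/6)*sqrt(178). At the order-3 pole a set g(z) = (z - a)^3*f(z) = [z/7 + 9/31] / (z - a')^3.
Order-3 pole: residue = g''(a)/2; g''(-2/3 - (1/6)*sqrt(178)) = -(30861/305956546)*sqrt(178), so the residue is -(30861/611913092)*sqrt(178).
The factor z**2 + 4*z/3 - 9/2 splits as (z - a)(z - a') with a = -2/3 + (1/6)*sqrt(178), a' = -2/3 - (1/6)*sqrt(178). At the order-3 pole a set g(z) = (z - a)^3*f(z) = [z/7 + 9/31] / (z - a')^3.
Order-3 pole: residue = g''(a)/2; g''(-2/3 + (1/6)*sqrt(178)) = (30861/305956546)*sqrt(178), so the residue is (30861/611913092)*sqrt(178).
List the singular points by increasing real part (a conjugate pair: the negative imaginary part first).


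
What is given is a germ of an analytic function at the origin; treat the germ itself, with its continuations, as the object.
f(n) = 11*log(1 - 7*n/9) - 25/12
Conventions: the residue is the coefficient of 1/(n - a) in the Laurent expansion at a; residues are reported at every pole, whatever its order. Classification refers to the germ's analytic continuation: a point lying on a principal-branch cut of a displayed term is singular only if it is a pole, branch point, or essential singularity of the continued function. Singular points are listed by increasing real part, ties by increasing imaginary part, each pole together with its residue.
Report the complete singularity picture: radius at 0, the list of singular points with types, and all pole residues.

Radius of convergence at 0: 9/7.
At 9/7: a logarithmic branch point.

Branch term (11)*log(1 - n/(9/7)): its argument vanishes at n = 9/7, a logarithmic branch point, modulus 9/7.
The radius of convergence is the smallest modulus among the singular points: 9/7.


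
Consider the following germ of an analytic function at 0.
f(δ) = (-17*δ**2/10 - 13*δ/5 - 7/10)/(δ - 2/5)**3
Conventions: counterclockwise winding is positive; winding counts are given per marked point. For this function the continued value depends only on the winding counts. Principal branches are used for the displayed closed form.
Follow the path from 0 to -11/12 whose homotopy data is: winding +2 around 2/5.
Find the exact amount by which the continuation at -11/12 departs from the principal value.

The function is rational, hence single-valued: continuing it around any pole returns the same value, so the difference is 0.

Continued minus principal equals 0.
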